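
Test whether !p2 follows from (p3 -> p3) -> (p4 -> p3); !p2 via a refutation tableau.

Yes

Initial set: {T ((p3 -> p3) -> (p4 -> p3)); T !p2; F !p2}.
× closes — contains both p2 and !p2.
All 1 branch closes.
Every branch closed, so the premises entail the conclusion.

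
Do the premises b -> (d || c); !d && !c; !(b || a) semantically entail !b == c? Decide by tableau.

Initial set: {(b -> (d || c)); (!d && !c); !(b || a); !(!b == c)}.
(!d && !c): α-rule — add !d, !c.
!(b || a): α-rule — add !b, !a.
(b -> (d || c)): β-rule — branch into !b  //  (d || c).
  branch 1 (add !b):
    !(!b == c): β-rule — branch into !b, !c  //  !!b, c.
      branch 1.1 (add !b, !c):
        ○ open, literals {a=0, b=0, c=0, d=0}.
      branch 1.2 (add !!b, c):
        × closes — contains both b and !b.
  branch 2 (add (d || c)):
    !(!b == c): β-rule — branch into !b, !c  //  !!b, c.
      branch 2.1 (add !b, !c):
        (d || c): β-rule — branch into d  //  c.
          branch 2.1.1 (add d):
            × closes — contains both d and !d.
          branch 2.1.2 (add c):
            × closes — contains both c and !c.
      branch 2.2 (add !!b, c):
        × closes — contains both b and !b.
4 branches closed, 1 open.
An open branch gives a countermodel: a=0, b=0, c=0, d=0 (unmentioned atoms arbitrary); the premises hold there but the conclusion fails.

No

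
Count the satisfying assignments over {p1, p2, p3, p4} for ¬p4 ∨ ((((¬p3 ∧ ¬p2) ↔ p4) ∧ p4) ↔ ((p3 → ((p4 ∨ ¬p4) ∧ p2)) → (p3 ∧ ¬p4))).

12

Initial set: {T (¬p4 ∨ ((((¬p3 ∧ ¬p2) ↔ p4) ∧ p4) ↔ ((p3 → ((p4 ∨ ¬p4) ∧ p2)) → (p3 ∧ ¬p4))))}.
T (¬p4 ∨ ((((¬p3 ∧ ¬p2) ↔ p4) ∧ p4) ↔ ((p3 → ((p4 ∨ ¬p4) ∧ p2)) → (p3 ∧ ¬p4)))): β-rule — branch into T ¬p4  //  T ((((¬p3 ∧ ¬p2) ↔ p4) ∧ p4) ↔ ((p3 → ((p4 ∨ ¬p4) ∧ p2)) → (p3 ∧ ¬p4))).
  branch 1 (add T ¬p4):
    ○ open, literals {p4=0}.
  branch 2 (add T ((((¬p3 ∧ ¬p2) ↔ p4) ∧ p4) ↔ ((p3 → ((p4 ∨ ¬p4) ∧ p2)) → (p3 ∧ ¬p4)))):
    T ((((¬p3 ∧ ¬p2) ↔ p4) ∧ p4) ↔ ((p3 → ((p4 ∨ ¬p4) ∧ p2)) → (p3 ∧ ¬p4))): β-rule — branch into T (((¬p3 ∧ ¬p2) ↔ p4) ∧ p4), T ((p3 → ((p4 ∨ ¬p4) ∧ p2)) → (p3 ∧ ¬p4))  //  F (((¬p3 ∧ ¬p2) ↔ p4) ∧ p4), F ((p3 → ((p4 ∨ ¬p4) ∧ p2)) → (p3 ∧ ¬p4)).
      branch 2.1 (add T (((¬p3 ∧ ¬p2) ↔ p4) ∧ p4), T ((p3 → ((p4 ∨ ¬p4) ∧ p2)) → (p3 ∧ ¬p4))):
        T (((¬p3 ∧ ¬p2) ↔ p4) ∧ p4): α-rule — add T ((¬p3 ∧ ¬p2) ↔ p4), T p4.
        T ((p3 → ((p4 ∨ ¬p4) ∧ p2)) → (p3 ∧ ¬p4)): β-rule — branch into F (p3 → ((p4 ∨ ¬p4) ∧ p2))  //  T (p3 ∧ ¬p4).
          branch 2.1.1 (add F (p3 → ((p4 ∨ ¬p4) ∧ p2))):
            F (p3 → ((p4 ∨ ¬p4) ∧ p2)): α-rule — add T p3, F ((p4 ∨ ¬p4) ∧ p2).
            T ((¬p3 ∧ ¬p2) ↔ p4): β-rule — branch into T (¬p3 ∧ ¬p2), T p4  //  F (¬p3 ∧ ¬p2), F p4.
              branch 2.1.1.1 (add T (¬p3 ∧ ¬p2), T p4):
                T (¬p3 ∧ ¬p2): α-rule — add T ¬p3, T ¬p2.
                × closes — contains both p3 and ¬p3.
              branch 2.1.1.2 (add F (¬p3 ∧ ¬p2), F p4):
                × closes — contains both p4 and ¬p4.
          branch 2.1.2 (add T (p3 ∧ ¬p4)):
            T (p3 ∧ ¬p4): α-rule — add T p3, T ¬p4.
            × closes — contains both p4 and ¬p4.
      branch 2.2 (add F (((¬p3 ∧ ¬p2) ↔ p4) ∧ p4), F ((p3 → ((p4 ∨ ¬p4) ∧ p2)) → (p3 ∧ ¬p4))):
        F ((p3 → ((p4 ∨ ¬p4) ∧ p2)) → (p3 ∧ ¬p4)): α-rule — add T (p3 → ((p4 ∨ ¬p4) ∧ p2)), F (p3 ∧ ¬p4).
        F (((¬p3 ∧ ¬p2) ↔ p4) ∧ p4): β-rule — branch into F ((¬p3 ∧ ¬p2) ↔ p4)  //  F p4.
          branch 2.2.1 (add F ((¬p3 ∧ ¬p2) ↔ p4)):
            T (p3 → ((p4 ∨ ¬p4) ∧ p2)): β-rule — branch into F p3  //  T ((p4 ∨ ¬p4) ∧ p2).
              branch 2.2.1.1 (add F p3):
                F (p3 ∧ ¬p4): β-rule — branch into F p3  //  F ¬p4.
                  branch 2.2.1.1.1 (add F p3):
                    F ((¬p3 ∧ ¬p2) ↔ p4): β-rule — branch into T (¬p3 ∧ ¬p2), F p4  //  F (¬p3 ∧ ¬p2), T p4.
                      branch 2.2.1.1.1.1 (add T (¬p3 ∧ ¬p2), F p4):
                        T (¬p3 ∧ ¬p2): α-rule — add T ¬p3, T ¬p2.
                        ○ open, literals {p2=0, p3=0, p4=0}.
                      branch 2.2.1.1.1.2 (add F (¬p3 ∧ ¬p2), T p4):
                        F (¬p3 ∧ ¬p2): β-rule — branch into F ¬p3  //  F ¬p2.
                          branch 2.2.1.1.1.2.1 (add F ¬p3):
                            × closes — contains both p3 and ¬p3.
                          branch 2.2.1.1.1.2.2 (add F ¬p2):
                            ○ open, literals {p2=1, p3=0, p4=1}.
                  branch 2.2.1.1.2 (add F ¬p4):
                    F ((¬p3 ∧ ¬p2) ↔ p4): β-rule — branch into T (¬p3 ∧ ¬p2), F p4  //  F (¬p3 ∧ ¬p2), T p4.
                      branch 2.2.1.1.2.1 (add T (¬p3 ∧ ¬p2), F p4):
                        × closes — contains both p4 and ¬p4.
                      branch 2.2.1.1.2.2 (add F (¬p3 ∧ ¬p2), T p4):
                        F (¬p3 ∧ ¬p2): β-rule — branch into F ¬p3  //  F ¬p2.
                          branch 2.2.1.1.2.2.1 (add F ¬p3):
                            × closes — contains both p3 and ¬p3.
                          branch 2.2.1.1.2.2.2 (add F ¬p2):
                            ○ open, literals {p2=1, p3=0, p4=1}.
              branch 2.2.1.2 (add T ((p4 ∨ ¬p4) ∧ p2)):
                T ((p4 ∨ ¬p4) ∧ p2): α-rule — add T (p4 ∨ ¬p4), T p2.
                F (p3 ∧ ¬p4): β-rule — branch into F p3  //  F ¬p4.
                  branch 2.2.1.2.1 (add F p3):
                    F ((¬p3 ∧ ¬p2) ↔ p4): β-rule — branch into T (¬p3 ∧ ¬p2), F p4  //  F (¬p3 ∧ ¬p2), T p4.
                      branch 2.2.1.2.1.1 (add T (¬p3 ∧ ¬p2), F p4):
                        T (¬p3 ∧ ¬p2): α-rule — add T ¬p3, T ¬p2.
                        × closes — contains both p2 and ¬p2.
                      branch 2.2.1.2.1.2 (add F (¬p3 ∧ ¬p2), T p4):
                        T (p4 ∨ ¬p4): β-rule — branch into T p4  //  T ¬p4.
                          branch 2.2.1.2.1.2.1 (add T p4):
                            F (¬p3 ∧ ¬p2): β-rule — branch into F ¬p3  //  F ¬p2.
                              branch 2.2.1.2.1.2.1.1 (add F ¬p3):
                                × closes — contains both p3 and ¬p3.
                              branch 2.2.1.2.1.2.1.2 (add F ¬p2):
                                ○ open, literals {p2=1, p3=0, p4=1}.
                          branch 2.2.1.2.1.2.2 (add T ¬p4):
                            × closes — contains both p4 and ¬p4.
                  branch 2.2.1.2.2 (add F ¬p4):
                    F ((¬p3 ∧ ¬p2) ↔ p4): β-rule — branch into T (¬p3 ∧ ¬p2), F p4  //  F (¬p3 ∧ ¬p2), T p4.
                      branch 2.2.1.2.2.1 (add T (¬p3 ∧ ¬p2), F p4):
                        × closes — contains both p4 and ¬p4.
                      branch 2.2.1.2.2.2 (add F (¬p3 ∧ ¬p2), T p4):
                        T (p4 ∨ ¬p4): β-rule — branch into T p4  //  T ¬p4.
                          branch 2.2.1.2.2.2.1 (add T p4):
                            F (¬p3 ∧ ¬p2): β-rule — branch into F ¬p3  //  F ¬p2.
                              branch 2.2.1.2.2.2.1.1 (add F ¬p3):
                                ○ open, literals {p2=1, p3=1, p4=1}.
                              branch 2.2.1.2.2.2.1.2 (add F ¬p2):
                                ○ open, literals {p2=1, p4=1}.
                          branch 2.2.1.2.2.2.2 (add T ¬p4):
                            × closes — contains both p4 and ¬p4.
          branch 2.2.2 (add F p4):
            T (p3 → ((p4 ∨ ¬p4) ∧ p2)): β-rule — branch into F p3  //  T ((p4 ∨ ¬p4) ∧ p2).
              branch 2.2.2.1 (add F p3):
                F (p3 ∧ ¬p4): β-rule — branch into F p3  //  F ¬p4.
                  branch 2.2.2.1.1 (add F p3):
                    ○ open, literals {p3=0, p4=0}.
                  branch 2.2.2.1.2 (add F ¬p4):
                    × closes — contains both p4 and ¬p4.
              branch 2.2.2.2 (add T ((p4 ∨ ¬p4) ∧ p2)):
                T ((p4 ∨ ¬p4) ∧ p2): α-rule — add T (p4 ∨ ¬p4), T p2.
                F (p3 ∧ ¬p4): β-rule — branch into F p3  //  F ¬p4.
                  branch 2.2.2.2.1 (add F p3):
                    T (p4 ∨ ¬p4): β-rule — branch into T p4  //  T ¬p4.
                      branch 2.2.2.2.1.1 (add T p4):
                        × closes — contains both p4 and ¬p4.
                      branch 2.2.2.2.1.2 (add T ¬p4):
                        ○ open, literals {p2=1, p3=0, p4=0}.
                  branch 2.2.2.2.2 (add F ¬p4):
                    × closes — contains both p4 and ¬p4.
14 branches closed, 9 open.
Each open branch fixes some atoms; the unmentioned ones are free. Counting distinct full assignments: branch {p4=0} (p1, p2, p3) contributes 8 new; branch {p2=0, p3=0, p4=0} (p1) contributes 0 new; branch {p2=1, p3=0, p4=1} (p1) contributes 2 new; branch {p2=1, p3=0, p4=1} (p1) contributes 0 new; branch {p2=1, p3=0, p4=1} (p1) contributes 0 new; branch {p2=1, p3=1, p4=1} (p1) contributes 2 new; branch {p2=1, p4=1} (p1, p3) contributes 0 new; branch {p3=0, p4=0} (p1, p2) contributes 0 new; branch {p2=1, p3=0, p4=0} (p1) contributes 0 new. Total: 12.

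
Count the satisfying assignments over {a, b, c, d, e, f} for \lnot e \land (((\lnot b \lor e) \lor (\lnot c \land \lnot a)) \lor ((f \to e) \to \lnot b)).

Initial set: {T (\lnot e \land (((\lnot b \lor e) \lor (\lnot c \land \lnot a)) \lor ((f \to e) \to \lnot b)))}.
T (\lnot e \land (((\lnot b \lor e) \lor (\lnot c \land \lnot a)) \lor ((f \to e) \to \lnot b))): α-rule — add T \lnot e, T (((\lnot b \lor e) \lor (\lnot c \land \lnot a)) \lor ((f \to e) \to \lnot b)).
T (((\lnot b \lor e) \lor (\lnot c \land \lnot a)) \lor ((f \to e) \to \lnot b)): β-rule — branch into T ((\lnot b \lor e) \lor (\lnot c \land \lnot a))  //  T ((f \to e) \to \lnot b).
  branch 1 (add T ((\lnot b \lor e) \lor (\lnot c \land \lnot a))):
    T ((\lnot b \lor e) \lor (\lnot c \land \lnot a)): β-rule — branch into T (\lnot b \lor e)  //  T (\lnot c \land \lnot a).
      branch 1.1 (add T (\lnot b \lor e)):
        T (\lnot b \lor e): β-rule — branch into T \lnot b  //  T e.
          branch 1.1.1 (add T \lnot b):
            ○ open, literals {b=0, e=0}.
          branch 1.1.2 (add T e):
            × closes — contains both e and \lnot e.
      branch 1.2 (add T (\lnot c \land \lnot a)):
        T (\lnot c \land \lnot a): α-rule — add T \lnot c, T \lnot a.
        ○ open, literals {a=0, c=0, e=0}.
  branch 2 (add T ((f \to e) \to \lnot b)):
    T ((f \to e) \to \lnot b): β-rule — branch into F (f \to e)  //  T \lnot b.
      branch 2.1 (add F (f \to e)):
        F (f \to e): α-rule — add T f, F e.
        ○ open, literals {e=0, f=1}.
      branch 2.2 (add T \lnot b):
        ○ open, literals {b=0, e=0}.
1 branch closed, 4 open.
Each open branch fixes some atoms; the unmentioned ones are free. Counting distinct full assignments: branch {b=0, e=0} (a, c, d, f) contributes 16 new; branch {a=0, c=0, e=0} (b, d, f) contributes 4 new; branch {e=0, f=1} (a, b, c, d) contributes 6 new; branch {b=0, e=0} (a, c, d, f) contributes 0 new. Total: 26.

26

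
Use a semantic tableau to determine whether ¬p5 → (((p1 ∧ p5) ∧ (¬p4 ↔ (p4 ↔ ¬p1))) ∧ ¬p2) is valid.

Assume the negation and expand:
Initial set: {F (¬p5 → (((p1 ∧ p5) ∧ (¬p4 ↔ (p4 ↔ ¬p1))) ∧ ¬p2))}.
F (¬p5 → (((p1 ∧ p5) ∧ (¬p4 ↔ (p4 ↔ ¬p1))) ∧ ¬p2)): α-rule — add T ¬p5, F (((p1 ∧ p5) ∧ (¬p4 ↔ (p4 ↔ ¬p1))) ∧ ¬p2).
F (((p1 ∧ p5) ∧ (¬p4 ↔ (p4 ↔ ¬p1))) ∧ ¬p2): β-rule — branch into F ((p1 ∧ p5) ∧ (¬p4 ↔ (p4 ↔ ¬p1)))  //  F ¬p2.
  branch 1 (add F ((p1 ∧ p5) ∧ (¬p4 ↔ (p4 ↔ ¬p1)))):
    F ((p1 ∧ p5) ∧ (¬p4 ↔ (p4 ↔ ¬p1))): β-rule — branch into F (p1 ∧ p5)  //  F (¬p4 ↔ (p4 ↔ ¬p1)).
      branch 1.1 (add F (p1 ∧ p5)):
        F (p1 ∧ p5): β-rule — branch into F p1  //  F p5.
          branch 1.1.1 (add F p1):
            ○ open, literals {p1=0, p5=0}.
          branch 1.1.2 (add F p5):
            ○ open, literals {p5=0}.
      branch 1.2 (add F (¬p4 ↔ (p4 ↔ ¬p1))):
        F (¬p4 ↔ (p4 ↔ ¬p1)): β-rule — branch into T ¬p4, F (p4 ↔ ¬p1)  //  F ¬p4, T (p4 ↔ ¬p1).
          branch 1.2.1 (add T ¬p4, F (p4 ↔ ¬p1)):
            F (p4 ↔ ¬p1): β-rule — branch into T p4, F ¬p1  //  F p4, T ¬p1.
              branch 1.2.1.1 (add T p4, F ¬p1):
                × closes — contains both p4 and ¬p4.
              branch 1.2.1.2 (add F p4, T ¬p1):
                ○ open, literals {p1=0, p4=0, p5=0}.
          branch 1.2.2 (add F ¬p4, T (p4 ↔ ¬p1)):
            T (p4 ↔ ¬p1): β-rule — branch into T p4, T ¬p1  //  F p4, F ¬p1.
              branch 1.2.2.1 (add T p4, T ¬p1):
                ○ open, literals {p1=0, p4=1, p5=0}.
              branch 1.2.2.2 (add F p4, F ¬p1):
                × closes — contains both p4 and ¬p4.
  branch 2 (add F ¬p2):
    ○ open, literals {p2=1, p5=0}.
2 branches closed, 5 open.
An open branch gives a countermodel: p1=0, p5=0 (unmentioned atoms arbitrary); under it the original formula is false.

Not valid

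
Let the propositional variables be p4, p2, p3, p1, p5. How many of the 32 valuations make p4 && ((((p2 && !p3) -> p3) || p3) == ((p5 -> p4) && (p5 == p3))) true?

Initial set: {(p4 && ((((p2 && !p3) -> p3) || p3) == ((p5 -> p4) && (p5 == p3))))}.
(p4 && ((((p2 && !p3) -> p3) || p3) == ((p5 -> p4) && (p5 == p3)))): α-rule — add p4, ((((p2 && !p3) -> p3) || p3) == ((p5 -> p4) && (p5 == p3))).
((((p2 && !p3) -> p3) || p3) == ((p5 -> p4) && (p5 == p3))): β-rule — branch into (((p2 && !p3) -> p3) || p3), ((p5 -> p4) && (p5 == p3))  //  !(((p2 && !p3) -> p3) || p3), !((p5 -> p4) && (p5 == p3)).
  branch 1 (add (((p2 && !p3) -> p3) || p3), ((p5 -> p4) && (p5 == p3))):
    ((p5 -> p4) && (p5 == p3)): α-rule — add (p5 -> p4), (p5 == p3).
    (((p2 && !p3) -> p3) || p3): β-rule — branch into ((p2 && !p3) -> p3)  //  p3.
      branch 1.1 (add ((p2 && !p3) -> p3)):
        (p5 -> p4): β-rule — branch into !p5  //  p4.
          branch 1.1.1 (add !p5):
            (p5 == p3): β-rule — branch into p5, p3  //  !p5, !p3.
              branch 1.1.1.1 (add p5, p3):
                × closes — contains both p5 and !p5.
              branch 1.1.1.2 (add !p5, !p3):
                ((p2 && !p3) -> p3): β-rule — branch into !(p2 && !p3)  //  p3.
                  branch 1.1.1.2.1 (add !(p2 && !p3)):
                    !(p2 && !p3): β-rule — branch into !p2  //  !!p3.
                      branch 1.1.1.2.1.1 (add !p2):
                        ○ open, literals {p2=false, p3=false, p4=true, p5=false}.
                      branch 1.1.1.2.1.2 (add !!p3):
                        × closes — contains both p3 and !p3.
                  branch 1.1.1.2.2 (add p3):
                    × closes — contains both p3 and !p3.
          branch 1.1.2 (add p4):
            (p5 == p3): β-rule — branch into p5, p3  //  !p5, !p3.
              branch 1.1.2.1 (add p5, p3):
                ((p2 && !p3) -> p3): β-rule — branch into !(p2 && !p3)  //  p3.
                  branch 1.1.2.1.1 (add !(p2 && !p3)):
                    !(p2 && !p3): β-rule — branch into !p2  //  !!p3.
                      branch 1.1.2.1.1.1 (add !p2):
                        ○ open, literals {p2=false, p3=true, p4=true, p5=true}.
                      branch 1.1.2.1.1.2 (add !!p3):
                        ○ open, literals {p3=true, p4=true, p5=true}.
                  branch 1.1.2.1.2 (add p3):
                    ○ open, literals {p3=true, p4=true, p5=true}.
              branch 1.1.2.2 (add !p5, !p3):
                ((p2 && !p3) -> p3): β-rule — branch into !(p2 && !p3)  //  p3.
                  branch 1.1.2.2.1 (add !(p2 && !p3)):
                    !(p2 && !p3): β-rule — branch into !p2  //  !!p3.
                      branch 1.1.2.2.1.1 (add !p2):
                        ○ open, literals {p2=false, p3=false, p4=true, p5=false}.
                      branch 1.1.2.2.1.2 (add !!p3):
                        × closes — contains both p3 and !p3.
                  branch 1.1.2.2.2 (add p3):
                    × closes — contains both p3 and !p3.
      branch 1.2 (add p3):
        (p5 -> p4): β-rule — branch into !p5  //  p4.
          branch 1.2.1 (add !p5):
            (p5 == p3): β-rule — branch into p5, p3  //  !p5, !p3.
              branch 1.2.1.1 (add p5, p3):
                × closes — contains both p5 and !p5.
              branch 1.2.1.2 (add !p5, !p3):
                × closes — contains both p3 and !p3.
          branch 1.2.2 (add p4):
            (p5 == p3): β-rule — branch into p5, p3  //  !p5, !p3.
              branch 1.2.2.1 (add p5, p3):
                ○ open, literals {p3=true, p4=true, p5=true}.
              branch 1.2.2.2 (add !p5, !p3):
                × closes — contains both p3 and !p3.
  branch 2 (add !(((p2 && !p3) -> p3) || p3), !((p5 -> p4) && (p5 == p3))):
    !(((p2 && !p3) -> p3) || p3): α-rule — add !((p2 && !p3) -> p3), !p3.
    !((p2 && !p3) -> p3): α-rule — add (p2 && !p3), !p3.
    (p2 && !p3): α-rule — add p2, !p3.
    !((p5 -> p4) && (p5 == p3)): β-rule — branch into !(p5 -> p4)  //  !(p5 == p3).
      branch 2.1 (add !(p5 -> p4)):
        !(p5 -> p4): α-rule — add p5, !p4.
        × closes — contains both p4 and !p4.
      branch 2.2 (add !(p5 == p3)):
        !(p5 == p3): β-rule — branch into p5, !p3  //  !p5, p3.
          branch 2.2.1 (add p5, !p3):
            ○ open, literals {p2=true, p3=false, p4=true, p5=true}.
          branch 2.2.2 (add !p5, p3):
            × closes — contains both p3 and !p3.
10 branches closed, 7 open.
Each open branch fixes some atoms; the unmentioned ones are free. Counting distinct full assignments: branch {p2=false, p3=false, p4=true, p5=false} (p1) contributes 2 new; branch {p2=false, p3=true, p4=true, p5=true} (p1) contributes 2 new; branch {p3=true, p4=true, p5=true} (p2, p1) contributes 2 new; branch {p3=true, p4=true, p5=true} (p2, p1) contributes 0 new; branch {p2=false, p3=false, p4=true, p5=false} (p1) contributes 0 new; branch {p3=true, p4=true, p5=true} (p2, p1) contributes 0 new; branch {p2=true, p3=false, p4=true, p5=true} (p1) contributes 2 new. Total: 8.

8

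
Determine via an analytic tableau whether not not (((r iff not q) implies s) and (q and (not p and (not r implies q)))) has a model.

Initial set: {not not (((r iff not q) implies s) and (q and (not p and (not r implies q))))}.
not not (((r iff not q) implies s) and (q and (not p and (not r implies q)))): drop double negation, giving (((r iff not q) implies s) and (q and (not p and (not r implies q)))).
(((r iff not q) implies s) and (q and (not p and (not r implies q)))): α-rule — add ((r iff not q) implies s), (q and (not p and (not r implies q))).
(q and (not p and (not r implies q))): α-rule — add q, (not p and (not r implies q)).
(not p and (not r implies q)): α-rule — add not p, (not r implies q).
((r iff not q) implies s): β-rule — branch into not (r iff not q)  //  s.
  branch 1 (add not (r iff not q)):
    (not r implies q): β-rule — branch into not not r  //  q.
      branch 1.1 (add not not r):
        not (r iff not q): β-rule — branch into r, not not q  //  not r, not q.
          branch 1.1.1 (add r, not not q):
            ○ open, literals {p=F, q=T, r=T}.
          branch 1.1.2 (add not r, not q):
            × closes — contains both r and not r.
      branch 1.2 (add q):
        not (r iff not q): β-rule — branch into r, not not q  //  not r, not q.
          branch 1.2.1 (add r, not not q):
            ○ open, literals {p=F, q=T, r=T}.
          branch 1.2.2 (add not r, not q):
            × closes — contains both q and not q.
  branch 2 (add s):
    (not r implies q): β-rule — branch into not not r  //  q.
      branch 2.1 (add not not r):
        ○ open, literals {p=F, q=T, r=T, s=T}.
      branch 2.2 (add q):
        ○ open, literals {p=F, q=T, s=T}.
2 branches closed, 4 open.
An open branch gives a satisfying assignment: p=F, q=T, r=T.

Satisfiable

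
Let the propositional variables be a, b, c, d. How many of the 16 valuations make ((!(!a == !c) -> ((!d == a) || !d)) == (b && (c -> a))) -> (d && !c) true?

Initial set: {(((!(!a == !c) -> ((!d == a) || !d)) == (b && (c -> a))) -> (d && !c))}.
(((!(!a == !c) -> ((!d == a) || !d)) == (b && (c -> a))) -> (d && !c)): β-rule — branch into !((!(!a == !c) -> ((!d == a) || !d)) == (b && (c -> a)))  //  (d && !c).
  branch 1 (add !((!(!a == !c) -> ((!d == a) || !d)) == (b && (c -> a)))):
    !((!(!a == !c) -> ((!d == a) || !d)) == (b && (c -> a))): β-rule — branch into (!(!a == !c) -> ((!d == a) || !d)), !(b && (c -> a))  //  !(!(!a == !c) -> ((!d == a) || !d)), (b && (c -> a)).
      branch 1.1 (add (!(!a == !c) -> ((!d == a) || !d)), !(b && (c -> a))):
        (!(!a == !c) -> ((!d == a) || !d)): β-rule — branch into !!(!a == !c)  //  ((!d == a) || !d).
          branch 1.1.1 (add !!(!a == !c)):
            !(b && (c -> a)): β-rule — branch into !b  //  !(c -> a).
              branch 1.1.1.1 (add !b):
                !!(!a == !c): β-rule — branch into !a, !c  //  !!a, !!c.
                  branch 1.1.1.1.1 (add !a, !c):
                    ○ open, literals {a=0, b=0, c=0}.
                  branch 1.1.1.1.2 (add !!a, !!c):
                    ○ open, literals {a=1, b=0, c=1}.
              branch 1.1.1.2 (add !(c -> a)):
                !(c -> a): α-rule — add c, !a.
                !!(!a == !c): β-rule — branch into !a, !c  //  !!a, !!c.
                  branch 1.1.1.2.1 (add !a, !c):
                    × closes — contains both c and !c.
                  branch 1.1.1.2.2 (add !!a, !!c):
                    × closes — contains both a and !a.
          branch 1.1.2 (add ((!d == a) || !d)):
            !(b && (c -> a)): β-rule — branch into !b  //  !(c -> a).
              branch 1.1.2.1 (add !b):
                ((!d == a) || !d): β-rule — branch into (!d == a)  //  !d.
                  branch 1.1.2.1.1 (add (!d == a)):
                    (!d == a): β-rule — branch into !d, a  //  !!d, !a.
                      branch 1.1.2.1.1.1 (add !d, a):
                        ○ open, literals {a=1, b=0, d=0}.
                      branch 1.1.2.1.1.2 (add !!d, !a):
                        ○ open, literals {a=0, b=0, d=1}.
                  branch 1.1.2.1.2 (add !d):
                    ○ open, literals {b=0, d=0}.
              branch 1.1.2.2 (add !(c -> a)):
                !(c -> a): α-rule — add c, !a.
                ((!d == a) || !d): β-rule — branch into (!d == a)  //  !d.
                  branch 1.1.2.2.1 (add (!d == a)):
                    (!d == a): β-rule — branch into !d, a  //  !!d, !a.
                      branch 1.1.2.2.1.1 (add !d, a):
                        × closes — contains both a and !a.
                      branch 1.1.2.2.1.2 (add !!d, !a):
                        ○ open, literals {a=0, c=1, d=1}.
                  branch 1.1.2.2.2 (add !d):
                    ○ open, literals {a=0, c=1, d=0}.
      branch 1.2 (add !(!(!a == !c) -> ((!d == a) || !d)), (b && (c -> a))):
        !(!(!a == !c) -> ((!d == a) || !d)): α-rule — add !(!a == !c), !((!d == a) || !d).
        (b && (c -> a)): α-rule — add b, (c -> a).
        !((!d == a) || !d): α-rule — add !(!d == a), !!d.
        !(!a == !c): β-rule — branch into !a, !!c  //  !!a, !c.
          branch 1.2.1 (add !a, !!c):
            (c -> a): β-rule — branch into !c  //  a.
              branch 1.2.1.1 (add !c):
                × closes — contains both c and !c.
              branch 1.2.1.2 (add a):
                × closes — contains both a and !a.
          branch 1.2.2 (add !!a, !c):
            (c -> a): β-rule — branch into !c  //  a.
              branch 1.2.2.1 (add !c):
                !(!d == a): β-rule — branch into !d, !a  //  !!d, a.
                  branch 1.2.2.1.1 (add !d, !a):
                    × closes — contains both d and !d.
                  branch 1.2.2.1.2 (add !!d, a):
                    ○ open, literals {a=1, b=1, c=0, d=1}.
              branch 1.2.2.2 (add a):
                !(!d == a): β-rule — branch into !d, !a  //  !!d, a.
                  branch 1.2.2.2.1 (add !d, !a):
                    × closes — contains both d and !d.
                  branch 1.2.2.2.2 (add !!d, a):
                    ○ open, literals {a=1, b=1, c=0, d=1}.
  branch 2 (add (d && !c)):
    (d && !c): α-rule — add d, !c.
    ○ open, literals {c=0, d=1}.
7 branches closed, 10 open.
Each open branch fixes some atoms; the unmentioned ones are free. Counting distinct full assignments: branch {a=0, b=0, c=0} (d) contributes 2 new; branch {a=1, b=0, c=1} (d) contributes 2 new; branch {a=1, b=0, d=0} (c) contributes 1 new; branch {a=0, b=0, d=1} (c) contributes 1 new; branch {b=0, d=0} (a, c) contributes 1 new; branch {a=0, c=1, d=1} (b) contributes 1 new; branch {a=0, c=1, d=0} (b) contributes 1 new; branch {a=1, b=1, c=0, d=1} (none free) contributes 1 new; branch {a=1, b=1, c=0, d=1} (none free) contributes 0 new; branch {c=0, d=1} (a, b) contributes 2 new. Total: 12.

12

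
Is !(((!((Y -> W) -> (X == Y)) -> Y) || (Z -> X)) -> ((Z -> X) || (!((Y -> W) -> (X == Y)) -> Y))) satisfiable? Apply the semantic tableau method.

Initial set: {T !(((!((Y -> W) -> (X == Y)) -> Y) || (Z -> X)) -> ((Z -> X) || (!((Y -> W) -> (X == Y)) -> Y)))}.
T !(((!((Y -> W) -> (X == Y)) -> Y) || (Z -> X)) -> ((Z -> X) || (!((Y -> W) -> (X == Y)) -> Y))): α-rule — add T ((!((Y -> W) -> (X == Y)) -> Y) || (Z -> X)), F ((Z -> X) || (!((Y -> W) -> (X == Y)) -> Y)).
F ((Z -> X) || (!((Y -> W) -> (X == Y)) -> Y)): α-rule — add F (Z -> X), F (!((Y -> W) -> (X == Y)) -> Y).
F (Z -> X): α-rule — add T Z, F X.
F (!((Y -> W) -> (X == Y)) -> Y): α-rule — add T !((Y -> W) -> (X == Y)), F Y.
T !((Y -> W) -> (X == Y)): α-rule — add T (Y -> W), F (X == Y).
T ((!((Y -> W) -> (X == Y)) -> Y) || (Z -> X)): β-rule — branch into T (!((Y -> W) -> (X == Y)) -> Y)  //  T (Z -> X).
  branch 1 (add T (!((Y -> W) -> (X == Y)) -> Y)):
    T (Y -> W): β-rule — branch into F Y  //  T W.
      branch 1.1 (add F Y):
        F (X == Y): β-rule — branch into T X, F Y  //  F X, T Y.
          branch 1.1.1 (add T X, F Y):
            × closes — contains both X and !X.
          branch 1.1.2 (add F X, T Y):
            × closes — contains both Y and !Y.
      branch 1.2 (add T W):
        F (X == Y): β-rule — branch into T X, F Y  //  F X, T Y.
          branch 1.2.1 (add T X, F Y):
            × closes — contains both X and !X.
          branch 1.2.2 (add F X, T Y):
            × closes — contains both Y and !Y.
  branch 2 (add T (Z -> X)):
    T (Y -> W): β-rule — branch into F Y  //  T W.
      branch 2.1 (add F Y):
        F (X == Y): β-rule — branch into T X, F Y  //  F X, T Y.
          branch 2.1.1 (add T X, F Y):
            × closes — contains both X and !X.
          branch 2.1.2 (add F X, T Y):
            × closes — contains both Y and !Y.
      branch 2.2 (add T W):
        F (X == Y): β-rule — branch into T X, F Y  //  F X, T Y.
          branch 2.2.1 (add T X, F Y):
            × closes — contains both X and !X.
          branch 2.2.2 (add F X, T Y):
            × closes — contains both Y and !Y.
All 8 branches close.
Every branch closed; the formula is unsatisfiable.

Unsatisfiable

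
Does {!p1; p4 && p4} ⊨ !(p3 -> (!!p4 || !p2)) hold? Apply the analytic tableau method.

No

Initial set: {T !p1; T (p4 && p4); F !(p3 -> (!!p4 || !p2))}.
T (p4 && p4): α-rule — add T p4, T p4.
F !(p3 -> (!!p4 || !p2)): β-rule — branch into F p3  //  T (!!p4 || !p2).
  branch 1 (add F p3):
    ○ open, literals {p1=false, p3=false, p4=true}.
  branch 2 (add T (!!p4 || !p2)):
    T (!!p4 || !p2): β-rule — branch into T !!p4  //  T !p2.
      branch 2.1 (add T !!p4):
        T !!p4: drop double negation, giving T p4.
        ○ open, literals {p1=false, p4=true}.
      branch 2.2 (add T !p2):
        ○ open, literals {p1=false, p2=false, p4=true}.
0 branches closed, 3 open.
An open branch gives a countermodel: p1=false, p3=false, p4=true (unmentioned atoms arbitrary); the premises hold there but the conclusion fails.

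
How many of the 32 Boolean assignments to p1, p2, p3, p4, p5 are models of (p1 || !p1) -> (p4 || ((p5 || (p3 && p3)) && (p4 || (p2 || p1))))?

Initial set: {((p1 || !p1) -> (p4 || ((p5 || (p3 && p3)) && (p4 || (p2 || p1)))))}.
((p1 || !p1) -> (p4 || ((p5 || (p3 && p3)) && (p4 || (p2 || p1))))): β-rule — branch into !(p1 || !p1)  //  (p4 || ((p5 || (p3 && p3)) && (p4 || (p2 || p1)))).
  branch 1 (add !(p1 || !p1)):
    !(p1 || !p1): α-rule — add !p1, !!p1.
    × closes — contains both p1 and !p1.
  branch 2 (add (p4 || ((p5 || (p3 && p3)) && (p4 || (p2 || p1))))):
    (p4 || ((p5 || (p3 && p3)) && (p4 || (p2 || p1)))): β-rule — branch into p4  //  ((p5 || (p3 && p3)) && (p4 || (p2 || p1))).
      branch 2.1 (add p4):
        ○ open, literals {p4=1}.
      branch 2.2 (add ((p5 || (p3 && p3)) && (p4 || (p2 || p1)))):
        ((p5 || (p3 && p3)) && (p4 || (p2 || p1))): α-rule — add (p5 || (p3 && p3)), (p4 || (p2 || p1)).
        (p5 || (p3 && p3)): β-rule — branch into p5  //  (p3 && p3).
          branch 2.2.1 (add p5):
            (p4 || (p2 || p1)): β-rule — branch into p4  //  (p2 || p1).
              branch 2.2.1.1 (add p4):
                ○ open, literals {p4=1, p5=1}.
              branch 2.2.1.2 (add (p2 || p1)):
                (p2 || p1): β-rule — branch into p2  //  p1.
                  branch 2.2.1.2.1 (add p2):
                    ○ open, literals {p2=1, p5=1}.
                  branch 2.2.1.2.2 (add p1):
                    ○ open, literals {p1=1, p5=1}.
          branch 2.2.2 (add (p3 && p3)):
            (p3 && p3): α-rule — add p3, p3.
            (p4 || (p2 || p1)): β-rule — branch into p4  //  (p2 || p1).
              branch 2.2.2.1 (add p4):
                ○ open, literals {p3=1, p4=1}.
              branch 2.2.2.2 (add (p2 || p1)):
                (p2 || p1): β-rule — branch into p2  //  p1.
                  branch 2.2.2.2.1 (add p2):
                    ○ open, literals {p2=1, p3=1}.
                  branch 2.2.2.2.2 (add p1):
                    ○ open, literals {p1=1, p3=1}.
1 branch closed, 7 open.
Each open branch fixes some atoms; the unmentioned ones are free. Counting distinct full assignments: branch {p4=1} (p1, p2, p3, p5) contributes 16 new; branch {p4=1, p5=1} (p1, p2, p3) contributes 0 new; branch {p2=1, p5=1} (p1, p3, p4) contributes 4 new; branch {p1=1, p5=1} (p2, p3, p4) contributes 2 new; branch {p3=1, p4=1} (p1, p2, p5) contributes 0 new; branch {p2=1, p3=1} (p1, p4, p5) contributes 2 new; branch {p1=1, p3=1} (p2, p4, p5) contributes 1 new. Total: 25.

25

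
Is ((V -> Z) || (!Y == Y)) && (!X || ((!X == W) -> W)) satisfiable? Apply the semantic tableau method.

Satisfiable

Initial set: {(((V -> Z) || (!Y == Y)) && (!X || ((!X == W) -> W)))}.
(((V -> Z) || (!Y == Y)) && (!X || ((!X == W) -> W))): α-rule — add ((V -> Z) || (!Y == Y)), (!X || ((!X == W) -> W)).
((V -> Z) || (!Y == Y)): β-rule — branch into (V -> Z)  //  (!Y == Y).
  branch 1 (add (V -> Z)):
    (!X || ((!X == W) -> W)): β-rule — branch into !X  //  ((!X == W) -> W).
      branch 1.1 (add !X):
        (V -> Z): β-rule — branch into !V  //  Z.
          branch 1.1.1 (add !V):
            ○ open, literals {V=F, X=F}.
          branch 1.1.2 (add Z):
            ○ open, literals {X=F, Z=T}.
      branch 1.2 (add ((!X == W) -> W)):
        (V -> Z): β-rule — branch into !V  //  Z.
          branch 1.2.1 (add !V):
            ((!X == W) -> W): β-rule — branch into !(!X == W)  //  W.
              branch 1.2.1.1 (add !(!X == W)):
                !(!X == W): β-rule — branch into !X, !W  //  !!X, W.
                  branch 1.2.1.1.1 (add !X, !W):
                    ○ open, literals {V=F, W=F, X=F}.
                  branch 1.2.1.1.2 (add !!X, W):
                    ○ open, literals {V=F, W=T, X=T}.
              branch 1.2.1.2 (add W):
                ○ open, literals {V=F, W=T}.
          branch 1.2.2 (add Z):
            ((!X == W) -> W): β-rule — branch into !(!X == W)  //  W.
              branch 1.2.2.1 (add !(!X == W)):
                !(!X == W): β-rule — branch into !X, !W  //  !!X, W.
                  branch 1.2.2.1.1 (add !X, !W):
                    ○ open, literals {W=F, X=F, Z=T}.
                  branch 1.2.2.1.2 (add !!X, W):
                    ○ open, literals {W=T, X=T, Z=T}.
              branch 1.2.2.2 (add W):
                ○ open, literals {W=T, Z=T}.
  branch 2 (add (!Y == Y)):
    (!X || ((!X == W) -> W)): β-rule — branch into !X  //  ((!X == W) -> W).
      branch 2.1 (add !X):
        (!Y == Y): β-rule — branch into !Y, Y  //  !!Y, !Y.
          branch 2.1.1 (add !Y, Y):
            × closes — contains both Y and !Y.
          branch 2.1.2 (add !!Y, !Y):
            × closes — contains both Y and !Y.
      branch 2.2 (add ((!X == W) -> W)):
        (!Y == Y): β-rule — branch into !Y, Y  //  !!Y, !Y.
          branch 2.2.1 (add !Y, Y):
            × closes — contains both Y and !Y.
          branch 2.2.2 (add !!Y, !Y):
            × closes — contains both Y and !Y.
4 branches closed, 8 open.
An open branch gives a satisfying assignment: V=F, X=F.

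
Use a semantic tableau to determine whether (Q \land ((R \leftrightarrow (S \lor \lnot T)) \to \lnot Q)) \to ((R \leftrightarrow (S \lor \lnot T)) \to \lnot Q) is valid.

Valid

Assume the negation and expand:
Initial set: {F ((Q \land ((R \leftrightarrow (S \lor \lnot T)) \to \lnot Q)) \to ((R \leftrightarrow (S \lor \lnot T)) \to \lnot Q))}.
F ((Q \land ((R \leftrightarrow (S \lor \lnot T)) \to \lnot Q)) \to ((R \leftrightarrow (S \lor \lnot T)) \to \lnot Q)): α-rule — add T (Q \land ((R \leftrightarrow (S \lor \lnot T)) \to \lnot Q)), F ((R \leftrightarrow (S \lor \lnot T)) \to \lnot Q).
T (Q \land ((R \leftrightarrow (S \lor \lnot T)) \to \lnot Q)): α-rule — add T Q, T ((R \leftrightarrow (S \lor \lnot T)) \to \lnot Q).
F ((R \leftrightarrow (S \lor \lnot T)) \to \lnot Q): α-rule — add T (R \leftrightarrow (S \lor \lnot T)), F \lnot Q.
T ((R \leftrightarrow (S \lor \lnot T)) \to \lnot Q): β-rule — branch into F (R \leftrightarrow (S \lor \lnot T))  //  T \lnot Q.
  branch 1 (add F (R \leftrightarrow (S \lor \lnot T))):
    T (R \leftrightarrow (S \lor \lnot T)): β-rule — branch into T R, T (S \lor \lnot T)  //  F R, F (S \lor \lnot T).
      branch 1.1 (add T R, T (S \lor \lnot T)):
        F (R \leftrightarrow (S \lor \lnot T)): β-rule — branch into T R, F (S \lor \lnot T)  //  F R, T (S \lor \lnot T).
          branch 1.1.1 (add T R, F (S \lor \lnot T)):
            F (S \lor \lnot T): α-rule — add F S, F \lnot T.
            T (S \lor \lnot T): β-rule — branch into T S  //  T \lnot T.
              branch 1.1.1.1 (add T S):
                × closes — contains both S and \lnot S.
              branch 1.1.1.2 (add T \lnot T):
                × closes — contains both T and \lnot T.
          branch 1.1.2 (add F R, T (S \lor \lnot T)):
            × closes — contains both R and \lnot R.
      branch 1.2 (add F R, F (S \lor \lnot T)):
        F (S \lor \lnot T): α-rule — add F S, F \lnot T.
        F (R \leftrightarrow (S \lor \lnot T)): β-rule — branch into T R, F (S \lor \lnot T)  //  F R, T (S \lor \lnot T).
          branch 1.2.1 (add T R, F (S \lor \lnot T)):
            × closes — contains both R and \lnot R.
          branch 1.2.2 (add F R, T (S \lor \lnot T)):
            T (S \lor \lnot T): β-rule — branch into T S  //  T \lnot T.
              branch 1.2.2.1 (add T S):
                × closes — contains both S and \lnot S.
              branch 1.2.2.2 (add T \lnot T):
                × closes — contains both T and \lnot T.
  branch 2 (add T \lnot Q):
    × closes — contains both Q and \lnot Q.
All 7 branches close.
Every branch closed, so the negation is unsatisfiable and the formula is valid.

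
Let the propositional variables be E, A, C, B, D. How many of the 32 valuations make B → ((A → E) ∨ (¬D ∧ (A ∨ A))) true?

30

Initial set: {T (B → ((A → E) ∨ (¬D ∧ (A ∨ A))))}.
T (B → ((A → E) ∨ (¬D ∧ (A ∨ A)))): β-rule — branch into F B  //  T ((A → E) ∨ (¬D ∧ (A ∨ A))).
  branch 1 (add F B):
    ○ open, literals {B=false}.
  branch 2 (add T ((A → E) ∨ (¬D ∧ (A ∨ A)))):
    T ((A → E) ∨ (¬D ∧ (A ∨ A))): β-rule — branch into T (A → E)  //  T (¬D ∧ (A ∨ A)).
      branch 2.1 (add T (A → E)):
        T (A → E): β-rule — branch into F A  //  T E.
          branch 2.1.1 (add F A):
            ○ open, literals {A=false}.
          branch 2.1.2 (add T E):
            ○ open, literals {E=true}.
      branch 2.2 (add T (¬D ∧ (A ∨ A))):
        T (¬D ∧ (A ∨ A)): α-rule — add T ¬D, T (A ∨ A).
        T (A ∨ A): β-rule — branch into T A  //  T A.
          branch 2.2.1 (add T A):
            ○ open, literals {A=true, D=false}.
          branch 2.2.2 (add T A):
            ○ open, literals {A=true, D=false}.
0 branches closed, 5 open.
Each open branch fixes some atoms; the unmentioned ones are free. Counting distinct full assignments: branch {B=false} (E, A, C, D) contributes 16 new; branch {A=false} (E, C, B, D) contributes 8 new; branch {E=true} (A, C, B, D) contributes 4 new; branch {A=true, D=false} (E, C, B) contributes 2 new; branch {A=true, D=false} (E, C, B) contributes 0 new. Total: 30.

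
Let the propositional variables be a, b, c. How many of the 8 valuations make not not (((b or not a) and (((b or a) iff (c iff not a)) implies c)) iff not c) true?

2

Initial set: {not not (((b or not a) and (((b or a) iff (c iff not a)) implies c)) iff not c)}.
not not (((b or not a) and (((b or a) iff (c iff not a)) implies c)) iff not c): drop double negation, giving (((b or not a) and (((b or a) iff (c iff not a)) implies c)) iff not c).
(((b or not a) and (((b or a) iff (c iff not a)) implies c)) iff not c): β-rule — branch into ((b or not a) and (((b or a) iff (c iff not a)) implies c)), not c  //  not ((b or not a) and (((b or a) iff (c iff not a)) implies c)), not not c.
  branch 1 (add ((b or not a) and (((b or a) iff (c iff not a)) implies c)), not c):
    ((b or not a) and (((b or a) iff (c iff not a)) implies c)): α-rule — add (b or not a), (((b or a) iff (c iff not a)) implies c).
    (b or not a): β-rule — branch into b  //  not a.
      branch 1.1 (add b):
        (((b or a) iff (c iff not a)) implies c): β-rule — branch into not ((b or a) iff (c iff not a))  //  c.
          branch 1.1.1 (add not ((b or a) iff (c iff not a))):
            not ((b or a) iff (c iff not a)): β-rule — branch into (b or a), not (c iff not a)  //  not (b or a), (c iff not a).
              branch 1.1.1.1 (add (b or a), not (c iff not a)):
                (b or a): β-rule — branch into b  //  a.
                  branch 1.1.1.1.1 (add b):
                    not (c iff not a): β-rule — branch into c, not not a  //  not c, not a.
                      branch 1.1.1.1.1.1 (add c, not not a):
                        × closes — contains both c and not c.
                      branch 1.1.1.1.1.2 (add not c, not a):
                        ○ open, literals {a=F, b=T, c=F}.
                  branch 1.1.1.1.2 (add a):
                    not (c iff not a): β-rule — branch into c, not not a  //  not c, not a.
                      branch 1.1.1.1.2.1 (add c, not not a):
                        × closes — contains both c and not c.
                      branch 1.1.1.1.2.2 (add not c, not a):
                        × closes — contains both a and not a.
              branch 1.1.1.2 (add not (b or a), (c iff not a)):
                not (b or a): α-rule — add not b, not a.
                × closes — contains both b and not b.
          branch 1.1.2 (add c):
            × closes — contains both c and not c.
      branch 1.2 (add not a):
        (((b or a) iff (c iff not a)) implies c): β-rule — branch into not ((b or a) iff (c iff not a))  //  c.
          branch 1.2.1 (add not ((b or a) iff (c iff not a))):
            not ((b or a) iff (c iff not a)): β-rule — branch into (b or a), not (c iff not a)  //  not (b or a), (c iff not a).
              branch 1.2.1.1 (add (b or a), not (c iff not a)):
                (b or a): β-rule — branch into b  //  a.
                  branch 1.2.1.1.1 (add b):
                    not (c iff not a): β-rule — branch into c, not not a  //  not c, not a.
                      branch 1.2.1.1.1.1 (add c, not not a):
                        × closes — contains both c and not c.
                      branch 1.2.1.1.1.2 (add not c, not a):
                        ○ open, literals {a=F, b=T, c=F}.
                  branch 1.2.1.1.2 (add a):
                    × closes — contains both a and not a.
              branch 1.2.1.2 (add not (b or a), (c iff not a)):
                not (b or a): α-rule — add not b, not a.
                (c iff not a): β-rule — branch into c, not a  //  not c, not not a.
                  branch 1.2.1.2.1 (add c, not a):
                    × closes — contains both c and not c.
                  branch 1.2.1.2.2 (add not c, not not a):
                    × closes — contains both a and not a.
          branch 1.2.2 (add c):
            × closes — contains both c and not c.
  branch 2 (add not ((b or not a) and (((b or a) iff (c iff not a)) implies c)), not not c):
    not ((b or not a) and (((b or a) iff (c iff not a)) implies c)): β-rule — branch into not (b or not a)  //  not (((b or a) iff (c iff not a)) implies c).
      branch 2.1 (add not (b or not a)):
        not (b or not a): α-rule — add not b, not not a.
        ○ open, literals {a=T, b=F, c=T}.
      branch 2.2 (add not (((b or a) iff (c iff not a)) implies c)):
        not (((b or a) iff (c iff not a)) implies c): α-rule — add ((b or a) iff (c iff not a)), not c.
        × closes — contains both c and not c.
11 branches closed, 3 open.
Each open branch fixes some atoms; the unmentioned ones are free. Counting distinct full assignments: branch {a=F, b=T, c=F} (none free) contributes 1 new; branch {a=F, b=T, c=F} (none free) contributes 0 new; branch {a=T, b=F, c=T} (none free) contributes 1 new. Total: 2.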